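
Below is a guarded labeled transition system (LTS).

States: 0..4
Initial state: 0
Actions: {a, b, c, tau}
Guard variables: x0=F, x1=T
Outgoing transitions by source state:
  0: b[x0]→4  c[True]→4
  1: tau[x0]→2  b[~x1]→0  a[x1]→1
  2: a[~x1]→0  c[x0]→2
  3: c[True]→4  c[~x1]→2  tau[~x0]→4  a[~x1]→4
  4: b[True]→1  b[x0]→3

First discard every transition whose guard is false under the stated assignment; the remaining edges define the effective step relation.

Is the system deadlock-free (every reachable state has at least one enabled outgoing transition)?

Reachable = {0,1,4}
  0: c→4  [1 exit(s)]
  1: a→1  [1 exit(s)]
  4: b→1  [1 exit(s)]

Answer: DEADLOCK-FREE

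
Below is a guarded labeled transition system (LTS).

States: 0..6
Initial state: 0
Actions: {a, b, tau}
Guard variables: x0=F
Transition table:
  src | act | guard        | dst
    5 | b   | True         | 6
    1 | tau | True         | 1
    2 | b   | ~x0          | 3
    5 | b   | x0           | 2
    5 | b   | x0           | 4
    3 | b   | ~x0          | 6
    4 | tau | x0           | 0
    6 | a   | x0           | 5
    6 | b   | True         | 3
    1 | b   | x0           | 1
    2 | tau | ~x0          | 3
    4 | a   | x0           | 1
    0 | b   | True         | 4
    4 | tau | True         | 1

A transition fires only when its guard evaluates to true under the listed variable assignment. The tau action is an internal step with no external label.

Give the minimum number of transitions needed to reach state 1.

Answer: 2

Working:
BFS to 1:
  Layer 0: {0}
  Layer 1: {4}
  Layer 2: {1}
depth(1)=2, e.g. b·tau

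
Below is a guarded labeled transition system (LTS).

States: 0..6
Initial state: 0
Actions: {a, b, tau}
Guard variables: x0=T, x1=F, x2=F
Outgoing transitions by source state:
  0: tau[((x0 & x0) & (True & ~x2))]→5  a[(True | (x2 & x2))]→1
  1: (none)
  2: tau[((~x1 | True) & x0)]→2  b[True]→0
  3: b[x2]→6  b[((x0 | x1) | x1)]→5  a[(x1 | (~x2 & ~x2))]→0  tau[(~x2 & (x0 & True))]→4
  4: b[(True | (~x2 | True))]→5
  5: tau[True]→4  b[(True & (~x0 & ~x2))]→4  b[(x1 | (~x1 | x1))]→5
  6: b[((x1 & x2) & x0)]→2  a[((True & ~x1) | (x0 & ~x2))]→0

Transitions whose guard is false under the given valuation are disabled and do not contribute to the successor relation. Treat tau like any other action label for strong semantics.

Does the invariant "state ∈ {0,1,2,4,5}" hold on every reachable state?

Answer: INVARIANT HOLDS

Working:
Safe = {0,1,2,4,5}
Reachable = {0,1,4,5}
  0: safe
  1: safe
  4: safe
  5: safe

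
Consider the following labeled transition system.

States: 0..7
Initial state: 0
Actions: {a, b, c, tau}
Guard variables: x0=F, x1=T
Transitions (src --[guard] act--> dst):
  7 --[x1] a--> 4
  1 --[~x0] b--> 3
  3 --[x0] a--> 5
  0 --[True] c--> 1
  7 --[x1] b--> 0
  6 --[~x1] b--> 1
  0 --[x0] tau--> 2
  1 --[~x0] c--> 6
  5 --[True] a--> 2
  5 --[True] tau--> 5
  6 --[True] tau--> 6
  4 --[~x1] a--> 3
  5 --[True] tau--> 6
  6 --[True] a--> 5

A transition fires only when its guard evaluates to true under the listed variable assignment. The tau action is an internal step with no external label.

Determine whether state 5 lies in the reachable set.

10 transition(s) survive guard evaluation.
Layer 0: {0}
Layer 1: {1}  total {0,1}
Layer 2: {3,6}  total {0,1,3,6}
Layer 3: {5}  total {0,1,3,5,6}
Layer 4: {2}  total {0,1,2,3,5,6}
Reachable = {0,1,2,3,5,6}
witness 5: c·c·a

Answer: REACHABLE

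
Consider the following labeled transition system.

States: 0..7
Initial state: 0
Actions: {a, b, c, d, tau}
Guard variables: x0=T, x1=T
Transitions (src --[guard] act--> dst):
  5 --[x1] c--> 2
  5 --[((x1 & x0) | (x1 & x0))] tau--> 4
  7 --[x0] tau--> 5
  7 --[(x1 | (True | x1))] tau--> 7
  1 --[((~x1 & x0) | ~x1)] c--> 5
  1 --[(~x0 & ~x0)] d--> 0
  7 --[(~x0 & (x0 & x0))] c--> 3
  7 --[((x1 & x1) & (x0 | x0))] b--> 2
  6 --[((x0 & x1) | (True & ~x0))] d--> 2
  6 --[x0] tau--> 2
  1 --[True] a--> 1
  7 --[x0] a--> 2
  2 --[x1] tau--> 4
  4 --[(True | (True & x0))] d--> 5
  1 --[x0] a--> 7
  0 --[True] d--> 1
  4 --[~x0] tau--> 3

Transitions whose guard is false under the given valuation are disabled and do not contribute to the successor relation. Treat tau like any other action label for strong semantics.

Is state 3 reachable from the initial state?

Guard filter leaves 13 enabled edge(s).
Layer 0: {0}
Layer 1: {1}  now seen {0,1}
Layer 2: {7}  now seen {0,1,7}
Layer 3: {2,5}  now seen {0,1,2,5,7}
Layer 4: {4}  now seen {0,1,2,4,5,7}
Reachable = {0,1,2,4,5,7}

Answer: UNREACHABLE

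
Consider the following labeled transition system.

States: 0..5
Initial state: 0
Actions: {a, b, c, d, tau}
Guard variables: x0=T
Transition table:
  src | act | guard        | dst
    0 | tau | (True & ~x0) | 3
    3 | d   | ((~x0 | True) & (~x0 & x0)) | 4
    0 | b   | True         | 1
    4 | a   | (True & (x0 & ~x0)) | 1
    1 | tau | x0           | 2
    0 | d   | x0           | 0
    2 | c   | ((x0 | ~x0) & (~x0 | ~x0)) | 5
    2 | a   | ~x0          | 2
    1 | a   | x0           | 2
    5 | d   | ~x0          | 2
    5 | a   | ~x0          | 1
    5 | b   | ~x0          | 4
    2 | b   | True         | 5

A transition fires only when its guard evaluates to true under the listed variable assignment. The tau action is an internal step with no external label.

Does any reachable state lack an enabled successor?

Answer: DEADLOCK at state 5

Trace:
Reach set: {0,1,2,5}
  0: b→1  d→0  [deg 2]
  1: a→2  tau→2  [deg 2]
  2: b→5  [deg 1]
  5: ∅  [no exit]
trace reaching 5: b·tau·b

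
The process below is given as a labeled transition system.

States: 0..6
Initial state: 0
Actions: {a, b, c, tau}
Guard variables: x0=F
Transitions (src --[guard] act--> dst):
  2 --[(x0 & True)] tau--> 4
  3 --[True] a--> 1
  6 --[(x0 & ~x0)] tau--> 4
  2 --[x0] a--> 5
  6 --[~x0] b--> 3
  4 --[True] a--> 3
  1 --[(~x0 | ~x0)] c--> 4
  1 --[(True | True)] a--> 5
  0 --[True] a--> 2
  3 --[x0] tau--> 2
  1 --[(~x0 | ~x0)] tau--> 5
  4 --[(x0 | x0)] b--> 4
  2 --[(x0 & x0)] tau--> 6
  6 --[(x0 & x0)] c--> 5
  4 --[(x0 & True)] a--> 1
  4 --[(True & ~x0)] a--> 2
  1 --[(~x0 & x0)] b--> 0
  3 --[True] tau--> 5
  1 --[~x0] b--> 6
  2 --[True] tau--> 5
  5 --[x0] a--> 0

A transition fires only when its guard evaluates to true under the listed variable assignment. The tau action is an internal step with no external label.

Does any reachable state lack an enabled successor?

Answer: DEADLOCK at state 5

Analysis:
Reach set: {0,2,5}
  0: a→2  [deg 1]
  2: tau→5  [deg 1]
  5: ∅  [deadlock]
Path to 5: a·tau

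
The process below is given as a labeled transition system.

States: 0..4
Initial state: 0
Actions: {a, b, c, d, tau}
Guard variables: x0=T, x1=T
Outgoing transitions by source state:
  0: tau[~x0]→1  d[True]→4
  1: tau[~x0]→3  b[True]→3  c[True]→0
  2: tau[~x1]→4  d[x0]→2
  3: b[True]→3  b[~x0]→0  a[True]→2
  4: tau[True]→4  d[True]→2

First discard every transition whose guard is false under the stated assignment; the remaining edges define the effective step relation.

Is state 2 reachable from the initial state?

Guard filter leaves 8 enabled edge(s).
Layer 0: {0}
Layer 1: {4}  now seen {0,4}
Layer 2: {2}  now seen {0,2,4}
R = {0,2,4}
Path to 2: d·d

Answer: REACHABLE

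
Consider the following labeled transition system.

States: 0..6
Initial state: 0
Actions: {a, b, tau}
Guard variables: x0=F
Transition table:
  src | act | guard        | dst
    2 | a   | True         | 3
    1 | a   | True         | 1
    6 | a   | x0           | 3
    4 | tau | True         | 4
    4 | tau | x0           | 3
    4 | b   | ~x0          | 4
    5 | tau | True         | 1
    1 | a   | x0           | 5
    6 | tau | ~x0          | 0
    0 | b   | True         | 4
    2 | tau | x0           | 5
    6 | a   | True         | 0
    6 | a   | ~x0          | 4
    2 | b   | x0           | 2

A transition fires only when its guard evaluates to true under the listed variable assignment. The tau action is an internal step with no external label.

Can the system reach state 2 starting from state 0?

Answer: UNREACHABLE

Trace:
Guard filter leaves 9 enabled edge(s).
depth 0: {0}
depth 1: {4}  now seen {0,4}
R = {0,4}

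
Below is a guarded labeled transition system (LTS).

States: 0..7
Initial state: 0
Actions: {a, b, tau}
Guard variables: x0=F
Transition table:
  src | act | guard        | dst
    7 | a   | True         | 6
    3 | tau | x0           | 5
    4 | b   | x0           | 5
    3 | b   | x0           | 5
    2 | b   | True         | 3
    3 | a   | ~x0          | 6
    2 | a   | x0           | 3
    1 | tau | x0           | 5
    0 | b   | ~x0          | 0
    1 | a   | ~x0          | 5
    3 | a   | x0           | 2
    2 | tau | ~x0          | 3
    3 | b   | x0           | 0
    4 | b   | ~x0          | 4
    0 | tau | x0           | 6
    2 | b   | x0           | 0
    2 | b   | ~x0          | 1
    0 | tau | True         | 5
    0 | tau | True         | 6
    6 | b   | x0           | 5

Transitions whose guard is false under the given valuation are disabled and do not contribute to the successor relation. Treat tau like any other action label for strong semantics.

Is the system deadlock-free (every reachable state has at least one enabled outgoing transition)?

Answer: DEADLOCK at state 5

Trace:
Reachable = {0,5,6}
  0: b→0  tau→5  tau→6  [deg 3]
  5: ∅  [STUCK]
  6: ∅  [STUCK]
Path to 5: tau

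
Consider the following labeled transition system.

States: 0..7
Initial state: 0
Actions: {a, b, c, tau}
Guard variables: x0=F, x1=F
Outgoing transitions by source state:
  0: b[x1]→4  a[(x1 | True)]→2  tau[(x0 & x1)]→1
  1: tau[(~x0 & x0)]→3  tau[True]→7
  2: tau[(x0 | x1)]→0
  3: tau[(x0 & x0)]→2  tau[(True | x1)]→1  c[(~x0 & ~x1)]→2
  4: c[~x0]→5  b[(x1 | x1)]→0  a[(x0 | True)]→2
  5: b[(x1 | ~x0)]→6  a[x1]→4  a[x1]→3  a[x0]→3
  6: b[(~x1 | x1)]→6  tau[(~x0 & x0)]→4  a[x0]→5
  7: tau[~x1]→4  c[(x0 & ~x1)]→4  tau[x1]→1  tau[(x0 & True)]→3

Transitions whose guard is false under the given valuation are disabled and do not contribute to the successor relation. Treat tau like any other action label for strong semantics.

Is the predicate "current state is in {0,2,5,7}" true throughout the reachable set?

Answer: INVARIANT HOLDS

Trace:
Inv-set: {0,2,5,7}
Reach set: {0,2}
  0: ✓
  2: ✓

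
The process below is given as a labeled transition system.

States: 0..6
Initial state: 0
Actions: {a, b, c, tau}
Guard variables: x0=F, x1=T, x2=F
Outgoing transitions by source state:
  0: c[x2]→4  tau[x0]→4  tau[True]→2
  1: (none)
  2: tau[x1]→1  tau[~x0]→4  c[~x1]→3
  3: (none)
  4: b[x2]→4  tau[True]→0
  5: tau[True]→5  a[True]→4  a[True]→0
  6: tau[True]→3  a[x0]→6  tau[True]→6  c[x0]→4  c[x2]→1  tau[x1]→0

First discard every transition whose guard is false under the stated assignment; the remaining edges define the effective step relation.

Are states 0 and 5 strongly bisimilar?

Bisimulation quotient by refinement:
  P[0] = {{0,1,2,3,4,5,6}}
  P[1] = {{0,2,4,6},{1,3},{5}}
  P[2] = {{0,4},{1,3},{2,6},{5}}
  P[3] = {{0},{1,3},{2},{4},{5},{6}}
Fixed point at round 4; 6 class(es).
0∈{0}, 5∈{5}

Answer: NOT BISIMILAR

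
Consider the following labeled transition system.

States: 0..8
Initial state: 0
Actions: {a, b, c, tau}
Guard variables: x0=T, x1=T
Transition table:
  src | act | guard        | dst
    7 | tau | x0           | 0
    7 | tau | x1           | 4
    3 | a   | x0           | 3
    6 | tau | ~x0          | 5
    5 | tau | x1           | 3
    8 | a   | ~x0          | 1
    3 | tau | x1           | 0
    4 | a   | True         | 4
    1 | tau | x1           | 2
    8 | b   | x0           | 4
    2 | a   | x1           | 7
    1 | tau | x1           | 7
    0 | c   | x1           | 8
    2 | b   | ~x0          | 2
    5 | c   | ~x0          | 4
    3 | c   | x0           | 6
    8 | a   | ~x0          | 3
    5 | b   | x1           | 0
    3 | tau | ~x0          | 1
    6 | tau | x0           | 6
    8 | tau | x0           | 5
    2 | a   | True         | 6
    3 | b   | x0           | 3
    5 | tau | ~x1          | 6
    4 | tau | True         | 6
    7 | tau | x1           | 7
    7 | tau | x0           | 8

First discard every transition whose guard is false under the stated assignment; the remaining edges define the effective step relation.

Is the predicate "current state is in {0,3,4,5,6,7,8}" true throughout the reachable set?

Safe = {0,3,4,5,6,7,8}
R = {0,3,4,5,6,8}
  0: ok
  3: ok
  4: ok
  5: ok
  6: ok
  8: ok

Answer: INVARIANT HOLDS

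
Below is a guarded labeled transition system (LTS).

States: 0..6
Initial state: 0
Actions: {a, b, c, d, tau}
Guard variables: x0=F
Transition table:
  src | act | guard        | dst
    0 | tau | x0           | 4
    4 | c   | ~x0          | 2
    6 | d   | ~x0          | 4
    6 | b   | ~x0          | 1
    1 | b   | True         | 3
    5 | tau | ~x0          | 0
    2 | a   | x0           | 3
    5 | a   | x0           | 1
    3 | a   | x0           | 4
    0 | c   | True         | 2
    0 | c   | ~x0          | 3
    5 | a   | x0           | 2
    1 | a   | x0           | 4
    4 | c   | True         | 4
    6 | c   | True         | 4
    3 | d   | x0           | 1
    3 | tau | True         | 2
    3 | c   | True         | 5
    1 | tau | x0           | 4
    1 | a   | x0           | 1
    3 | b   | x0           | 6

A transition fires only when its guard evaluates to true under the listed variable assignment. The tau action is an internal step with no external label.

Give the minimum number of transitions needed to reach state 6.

Layered search for 6:
  L0 = {0}
  L1 = {2,3}
  L2 = {5}
6 never appears.

Answer: UNREACHABLE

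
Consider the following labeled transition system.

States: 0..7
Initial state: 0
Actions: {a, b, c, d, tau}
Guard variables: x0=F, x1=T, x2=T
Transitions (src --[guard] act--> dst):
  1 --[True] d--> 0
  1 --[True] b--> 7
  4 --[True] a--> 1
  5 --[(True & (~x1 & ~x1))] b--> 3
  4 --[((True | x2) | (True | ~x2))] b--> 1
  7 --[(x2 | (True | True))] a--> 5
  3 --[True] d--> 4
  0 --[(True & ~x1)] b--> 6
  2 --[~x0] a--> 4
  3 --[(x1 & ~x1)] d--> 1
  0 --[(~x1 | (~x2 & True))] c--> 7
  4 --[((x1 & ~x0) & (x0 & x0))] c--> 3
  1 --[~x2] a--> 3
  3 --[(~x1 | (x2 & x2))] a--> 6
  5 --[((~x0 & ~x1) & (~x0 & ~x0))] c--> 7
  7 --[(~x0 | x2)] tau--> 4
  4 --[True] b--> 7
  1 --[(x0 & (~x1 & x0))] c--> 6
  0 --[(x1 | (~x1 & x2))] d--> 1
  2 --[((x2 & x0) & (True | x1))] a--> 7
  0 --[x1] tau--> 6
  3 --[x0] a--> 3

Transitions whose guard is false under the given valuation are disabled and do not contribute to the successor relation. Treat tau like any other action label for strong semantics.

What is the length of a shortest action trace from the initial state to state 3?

BFS to 3:
  L0 = {0}
  L1 = {1,6}
  L2 = {7}
  L3 = {4,5}
3 never appears.

Answer: UNREACHABLE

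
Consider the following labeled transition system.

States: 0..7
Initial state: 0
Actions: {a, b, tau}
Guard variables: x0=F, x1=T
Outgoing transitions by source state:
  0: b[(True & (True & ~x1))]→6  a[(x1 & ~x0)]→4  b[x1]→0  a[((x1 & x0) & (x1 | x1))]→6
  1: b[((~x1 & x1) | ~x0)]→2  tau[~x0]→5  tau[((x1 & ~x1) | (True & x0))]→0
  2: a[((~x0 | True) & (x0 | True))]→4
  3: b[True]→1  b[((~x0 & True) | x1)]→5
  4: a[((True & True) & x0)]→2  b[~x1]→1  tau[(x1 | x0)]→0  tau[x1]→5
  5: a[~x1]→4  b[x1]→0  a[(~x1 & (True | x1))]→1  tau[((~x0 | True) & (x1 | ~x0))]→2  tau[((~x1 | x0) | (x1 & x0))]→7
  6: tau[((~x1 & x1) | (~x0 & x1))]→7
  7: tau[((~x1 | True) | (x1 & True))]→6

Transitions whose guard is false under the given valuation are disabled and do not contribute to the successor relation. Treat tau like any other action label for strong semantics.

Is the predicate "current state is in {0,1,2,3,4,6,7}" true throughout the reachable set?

Inv-set: {0,1,2,3,4,6,7}
Reachable = {0,2,4,5}
  0: safe
  2: safe
  4: safe
  5: VIOLATES
witness against invariant: a·tau → 5

Answer: INVARIANT VIOLATED at state 5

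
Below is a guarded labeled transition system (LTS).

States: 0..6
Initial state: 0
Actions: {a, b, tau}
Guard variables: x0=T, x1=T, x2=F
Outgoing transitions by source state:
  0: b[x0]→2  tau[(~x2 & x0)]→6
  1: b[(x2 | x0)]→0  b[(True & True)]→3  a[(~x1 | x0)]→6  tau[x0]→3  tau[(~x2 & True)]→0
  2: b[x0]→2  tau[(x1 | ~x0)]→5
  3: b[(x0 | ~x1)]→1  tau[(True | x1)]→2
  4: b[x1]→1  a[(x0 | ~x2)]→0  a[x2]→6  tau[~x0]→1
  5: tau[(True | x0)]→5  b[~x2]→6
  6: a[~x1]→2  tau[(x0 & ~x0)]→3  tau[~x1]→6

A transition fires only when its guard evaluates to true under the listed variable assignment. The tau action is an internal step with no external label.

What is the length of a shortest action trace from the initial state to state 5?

Answer: 2

Working:
Breadth-first toward 5:
  depth 0: {0}
  depth 1: {2,6}
  depth 2: {5}
first hit 5 at d=2 via b·tau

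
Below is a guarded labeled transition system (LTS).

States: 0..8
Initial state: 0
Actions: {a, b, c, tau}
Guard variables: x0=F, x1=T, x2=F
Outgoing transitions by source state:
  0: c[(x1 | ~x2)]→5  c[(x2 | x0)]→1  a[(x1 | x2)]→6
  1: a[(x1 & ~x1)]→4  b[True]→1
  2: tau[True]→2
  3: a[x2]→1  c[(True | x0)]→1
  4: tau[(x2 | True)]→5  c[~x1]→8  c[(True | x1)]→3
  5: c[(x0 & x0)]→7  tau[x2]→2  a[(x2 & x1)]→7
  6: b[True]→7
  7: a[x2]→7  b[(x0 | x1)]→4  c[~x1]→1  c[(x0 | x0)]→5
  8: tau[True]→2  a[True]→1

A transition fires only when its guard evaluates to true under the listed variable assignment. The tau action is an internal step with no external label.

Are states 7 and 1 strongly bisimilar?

Refine partition for ~:
  π0 = {{0,1,2,3,4,5,6,7,8}}
  π1 = {{0},{1,6,7},{2},{3},{4},{5},{8}}
  π2 = {{0},{1,6},{2},{3},{4},{5},{7},{8}}
  π3 = {{0},{1},{2},{3},{4},{5},{6},{7},{8}}
9 equivalence class(es) (converged in 4)
class of 7: {7}; class of 1: {1}

Answer: NOT BISIMILAR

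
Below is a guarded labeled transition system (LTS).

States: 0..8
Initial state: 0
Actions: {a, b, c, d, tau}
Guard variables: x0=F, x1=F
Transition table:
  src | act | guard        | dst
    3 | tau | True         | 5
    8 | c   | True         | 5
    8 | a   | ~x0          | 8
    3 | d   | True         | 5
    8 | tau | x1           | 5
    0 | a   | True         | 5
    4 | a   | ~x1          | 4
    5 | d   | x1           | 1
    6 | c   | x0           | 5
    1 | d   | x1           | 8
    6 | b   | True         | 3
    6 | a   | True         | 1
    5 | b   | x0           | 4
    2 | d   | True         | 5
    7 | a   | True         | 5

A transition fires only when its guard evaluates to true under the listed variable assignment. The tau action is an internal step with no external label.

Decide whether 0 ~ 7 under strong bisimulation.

Answer: BISIMILAR

Analysis:
Compute ~ classes (split until stable):
  round 0: {{0,1,2,3,4,5,6,7,8}}
  round 1: {{0,4,7},{1,5},{2},{3},{6},{8}}
  round 2: {{0,7},{1,5},{2},{3},{4},{6},{8}}
7 equivalence class(es) (converged in 3)
class of 0: {0,7}; class of 7: {0,7}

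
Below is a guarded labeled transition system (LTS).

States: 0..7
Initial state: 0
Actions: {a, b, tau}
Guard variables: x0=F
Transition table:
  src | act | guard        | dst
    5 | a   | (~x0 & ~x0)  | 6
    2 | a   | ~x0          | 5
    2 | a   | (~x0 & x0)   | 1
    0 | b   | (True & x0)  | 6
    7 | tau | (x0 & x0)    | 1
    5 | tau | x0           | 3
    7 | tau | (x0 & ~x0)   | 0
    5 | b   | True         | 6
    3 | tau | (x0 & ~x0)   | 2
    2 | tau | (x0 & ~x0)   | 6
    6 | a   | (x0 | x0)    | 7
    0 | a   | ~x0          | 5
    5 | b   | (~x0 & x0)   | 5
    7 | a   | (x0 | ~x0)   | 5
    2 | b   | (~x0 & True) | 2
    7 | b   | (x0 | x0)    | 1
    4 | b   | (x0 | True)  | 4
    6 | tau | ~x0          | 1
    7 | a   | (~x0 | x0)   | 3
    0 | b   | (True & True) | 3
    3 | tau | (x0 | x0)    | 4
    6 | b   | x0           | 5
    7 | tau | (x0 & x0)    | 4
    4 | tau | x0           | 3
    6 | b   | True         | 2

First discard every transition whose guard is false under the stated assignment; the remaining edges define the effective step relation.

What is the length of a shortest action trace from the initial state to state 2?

Layered search for 2:
  L0 = {0}
  L1 = {3,5}
  L2 = {6}
  L3 = {1,2}
2 enters at depth 3; path a·a·b

Answer: 3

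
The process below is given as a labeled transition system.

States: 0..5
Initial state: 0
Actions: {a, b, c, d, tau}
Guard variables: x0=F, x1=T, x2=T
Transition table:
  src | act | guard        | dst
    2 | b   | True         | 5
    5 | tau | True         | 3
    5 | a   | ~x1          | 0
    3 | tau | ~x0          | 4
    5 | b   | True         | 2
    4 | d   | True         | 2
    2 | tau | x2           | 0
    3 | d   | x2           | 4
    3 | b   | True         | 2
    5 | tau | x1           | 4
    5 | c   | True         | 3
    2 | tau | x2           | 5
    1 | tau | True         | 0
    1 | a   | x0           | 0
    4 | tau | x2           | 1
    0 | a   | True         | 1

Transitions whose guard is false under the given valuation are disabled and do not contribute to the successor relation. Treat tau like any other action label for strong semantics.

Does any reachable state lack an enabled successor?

Reachable = {0,1}
  0: a→1  [deg 1]
  1: tau→0  [deg 1]

Answer: DEADLOCK-FREE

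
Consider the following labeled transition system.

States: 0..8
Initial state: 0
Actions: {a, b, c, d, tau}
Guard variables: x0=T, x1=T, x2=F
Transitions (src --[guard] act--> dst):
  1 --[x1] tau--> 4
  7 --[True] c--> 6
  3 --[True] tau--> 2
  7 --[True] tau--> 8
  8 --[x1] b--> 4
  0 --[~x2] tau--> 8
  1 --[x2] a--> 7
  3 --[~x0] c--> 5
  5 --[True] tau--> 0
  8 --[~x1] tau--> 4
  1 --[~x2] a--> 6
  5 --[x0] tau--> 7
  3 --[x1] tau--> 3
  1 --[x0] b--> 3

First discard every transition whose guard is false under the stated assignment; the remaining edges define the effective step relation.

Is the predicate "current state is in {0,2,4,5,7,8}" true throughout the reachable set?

Answer: INVARIANT HOLDS

Working:
Safe = {0,2,4,5,7,8}
R = {0,4,8}
  0: safe
  4: safe
  8: safe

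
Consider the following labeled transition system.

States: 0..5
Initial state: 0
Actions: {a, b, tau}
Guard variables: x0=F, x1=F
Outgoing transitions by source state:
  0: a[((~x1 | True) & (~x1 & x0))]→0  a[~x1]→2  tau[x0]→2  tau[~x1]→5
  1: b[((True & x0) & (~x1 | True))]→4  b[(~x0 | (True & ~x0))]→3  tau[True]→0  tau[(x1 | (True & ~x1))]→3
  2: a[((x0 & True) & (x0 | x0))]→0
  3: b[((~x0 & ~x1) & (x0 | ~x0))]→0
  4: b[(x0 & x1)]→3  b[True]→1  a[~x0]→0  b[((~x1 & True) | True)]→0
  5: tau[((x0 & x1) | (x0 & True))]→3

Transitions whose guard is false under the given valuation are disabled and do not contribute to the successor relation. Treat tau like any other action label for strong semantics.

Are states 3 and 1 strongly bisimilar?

Bisimulation quotient by refinement:
  π0 = {{0,1,2,3,4,5}}
  π1 = {{0},{1},{2,5},{3},{4}}
Fixed point at round 2; 5 class(es).
3∈{3}, 1∈{1}

Answer: NOT BISIMILAR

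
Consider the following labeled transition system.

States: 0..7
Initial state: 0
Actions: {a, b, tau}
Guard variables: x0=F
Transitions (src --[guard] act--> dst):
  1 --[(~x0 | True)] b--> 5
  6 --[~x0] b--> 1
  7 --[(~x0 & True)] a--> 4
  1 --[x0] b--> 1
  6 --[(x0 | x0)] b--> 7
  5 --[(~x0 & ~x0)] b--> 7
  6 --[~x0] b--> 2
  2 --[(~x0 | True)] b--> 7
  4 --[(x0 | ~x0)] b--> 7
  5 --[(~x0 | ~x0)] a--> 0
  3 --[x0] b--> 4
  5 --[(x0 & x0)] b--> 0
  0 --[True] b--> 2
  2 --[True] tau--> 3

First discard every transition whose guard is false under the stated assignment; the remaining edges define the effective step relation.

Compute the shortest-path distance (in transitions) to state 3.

Answer: 2

Trace:
Layered search for 3:
  L0 = {0}
  L1 = {2}
  L2 = {3,7}
depth(3)=2, e.g. b·tau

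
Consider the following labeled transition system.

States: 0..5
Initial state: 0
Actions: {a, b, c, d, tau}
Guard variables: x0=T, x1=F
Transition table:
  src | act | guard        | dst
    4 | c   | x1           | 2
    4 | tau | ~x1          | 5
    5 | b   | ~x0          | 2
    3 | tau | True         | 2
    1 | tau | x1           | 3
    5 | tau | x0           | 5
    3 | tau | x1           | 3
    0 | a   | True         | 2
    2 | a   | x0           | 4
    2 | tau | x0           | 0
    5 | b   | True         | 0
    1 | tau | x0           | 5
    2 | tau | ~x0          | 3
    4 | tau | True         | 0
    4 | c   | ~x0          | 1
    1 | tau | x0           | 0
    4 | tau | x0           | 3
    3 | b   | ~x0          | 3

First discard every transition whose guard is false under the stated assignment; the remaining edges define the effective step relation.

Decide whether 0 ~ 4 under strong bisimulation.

Refine partition for ~:
  π0 = {{0,1,2,3,4,5}}
  π1 = {{0},{1,3,4},{2},{5}}
  π2 = {{0},{1},{2},{3},{4},{5}}
stable after 3 split(s): 6 block(s)
[0]={0}  [4]={4}

Answer: NOT BISIMILAR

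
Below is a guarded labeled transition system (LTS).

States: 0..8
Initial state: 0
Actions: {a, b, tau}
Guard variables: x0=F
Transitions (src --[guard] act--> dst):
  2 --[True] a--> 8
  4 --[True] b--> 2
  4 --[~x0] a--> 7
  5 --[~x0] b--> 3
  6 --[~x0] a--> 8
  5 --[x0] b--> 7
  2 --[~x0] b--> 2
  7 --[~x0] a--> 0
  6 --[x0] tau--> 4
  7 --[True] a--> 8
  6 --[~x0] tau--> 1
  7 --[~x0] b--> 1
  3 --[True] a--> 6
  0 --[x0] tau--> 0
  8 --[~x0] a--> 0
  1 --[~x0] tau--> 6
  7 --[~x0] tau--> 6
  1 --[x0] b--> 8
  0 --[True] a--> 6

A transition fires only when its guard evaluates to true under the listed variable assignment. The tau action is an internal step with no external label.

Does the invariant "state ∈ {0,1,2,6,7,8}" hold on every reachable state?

Answer: INVARIANT HOLDS

Working:
Allowed set {0,1,2,6,7,8}
Reach set: {0,1,6,8}
  0: safe
  1: safe
  6: safe
  8: safe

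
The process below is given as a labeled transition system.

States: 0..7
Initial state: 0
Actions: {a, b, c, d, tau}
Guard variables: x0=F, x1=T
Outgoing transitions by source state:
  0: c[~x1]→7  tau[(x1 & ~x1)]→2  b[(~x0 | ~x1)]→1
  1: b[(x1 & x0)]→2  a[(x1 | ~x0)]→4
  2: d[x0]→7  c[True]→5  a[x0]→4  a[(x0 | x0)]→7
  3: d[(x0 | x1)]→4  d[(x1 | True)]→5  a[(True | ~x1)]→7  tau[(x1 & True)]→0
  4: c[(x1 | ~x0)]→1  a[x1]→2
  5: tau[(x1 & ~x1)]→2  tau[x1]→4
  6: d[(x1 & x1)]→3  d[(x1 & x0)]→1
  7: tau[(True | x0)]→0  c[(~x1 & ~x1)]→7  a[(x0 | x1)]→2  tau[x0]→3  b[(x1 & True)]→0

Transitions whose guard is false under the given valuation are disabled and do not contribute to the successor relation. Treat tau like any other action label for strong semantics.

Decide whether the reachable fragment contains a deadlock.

Answer: DEADLOCK-FREE

Working:
R = {0,1,2,4,5}
  0: b→1  [1 out]
  1: a→4  [1 out]
  2: c→5  [1 out]
  4: a→2  c→1  [2 out]
  5: tau→4  [1 out]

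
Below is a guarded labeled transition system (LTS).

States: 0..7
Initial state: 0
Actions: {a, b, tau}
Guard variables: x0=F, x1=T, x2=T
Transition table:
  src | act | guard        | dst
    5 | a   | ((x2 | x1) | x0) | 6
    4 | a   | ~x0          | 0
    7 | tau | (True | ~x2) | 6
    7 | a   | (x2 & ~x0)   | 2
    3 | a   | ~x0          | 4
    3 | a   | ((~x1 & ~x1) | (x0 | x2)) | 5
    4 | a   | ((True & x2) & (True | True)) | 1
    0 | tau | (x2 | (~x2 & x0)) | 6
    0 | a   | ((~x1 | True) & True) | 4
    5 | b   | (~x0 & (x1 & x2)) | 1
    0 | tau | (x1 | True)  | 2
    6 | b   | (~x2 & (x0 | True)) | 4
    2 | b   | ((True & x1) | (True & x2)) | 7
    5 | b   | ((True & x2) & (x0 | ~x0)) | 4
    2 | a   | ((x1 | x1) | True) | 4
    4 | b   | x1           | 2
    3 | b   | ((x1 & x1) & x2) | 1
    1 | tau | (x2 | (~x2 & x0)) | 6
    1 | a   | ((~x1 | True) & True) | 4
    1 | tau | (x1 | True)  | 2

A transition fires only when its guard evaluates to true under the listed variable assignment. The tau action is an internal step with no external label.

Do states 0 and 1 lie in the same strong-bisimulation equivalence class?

Answer: BISIMILAR

Working:
Refine partition for ~:
  round 0: {{0,1,2,3,4,5,6,7}}
  round 1: {{0,1,7},{2,3,4,5},{6}}
  round 2: {{0,1},{2,3},{4},{5},{6},{7}}
  round 3: {{0,1},{2},{3},{4},{5},{6},{7}}
stable after 4 split(s): 7 block(s)
class of 0: {0,1}; class of 1: {0,1}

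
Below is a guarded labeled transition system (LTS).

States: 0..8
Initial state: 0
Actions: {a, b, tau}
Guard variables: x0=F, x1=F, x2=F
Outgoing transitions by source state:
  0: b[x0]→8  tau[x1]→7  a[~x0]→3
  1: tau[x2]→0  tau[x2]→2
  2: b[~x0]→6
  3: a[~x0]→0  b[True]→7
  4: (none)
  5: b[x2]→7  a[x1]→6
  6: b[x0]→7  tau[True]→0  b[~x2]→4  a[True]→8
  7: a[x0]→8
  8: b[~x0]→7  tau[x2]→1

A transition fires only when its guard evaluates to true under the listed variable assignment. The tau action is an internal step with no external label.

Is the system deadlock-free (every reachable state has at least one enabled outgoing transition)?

Answer: DEADLOCK at state 7

Working:
Reach set: {0,3,7}
  0: a→3  [1 out]
  3: a→0  b→7  [2 out]
  7: ∅  [STUCK]
witness 7: a·b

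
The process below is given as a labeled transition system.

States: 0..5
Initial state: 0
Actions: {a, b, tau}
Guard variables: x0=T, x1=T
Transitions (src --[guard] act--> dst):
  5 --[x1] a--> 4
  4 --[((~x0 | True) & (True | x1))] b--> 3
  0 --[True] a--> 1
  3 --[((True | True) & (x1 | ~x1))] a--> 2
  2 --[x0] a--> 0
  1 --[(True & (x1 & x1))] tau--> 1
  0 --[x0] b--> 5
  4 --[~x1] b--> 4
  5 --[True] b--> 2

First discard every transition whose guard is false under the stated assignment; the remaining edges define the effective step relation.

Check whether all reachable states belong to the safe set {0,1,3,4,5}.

Allowed set {0,1,3,4,5}
Reach set: {0,1,2,3,4,5}
  0: ✓
  1: ✓
  2: VIOLATES
  3: ✓
  4: ✓
  5: ✓
witness against invariant: b·b → 2

Answer: INVARIANT VIOLATED at state 2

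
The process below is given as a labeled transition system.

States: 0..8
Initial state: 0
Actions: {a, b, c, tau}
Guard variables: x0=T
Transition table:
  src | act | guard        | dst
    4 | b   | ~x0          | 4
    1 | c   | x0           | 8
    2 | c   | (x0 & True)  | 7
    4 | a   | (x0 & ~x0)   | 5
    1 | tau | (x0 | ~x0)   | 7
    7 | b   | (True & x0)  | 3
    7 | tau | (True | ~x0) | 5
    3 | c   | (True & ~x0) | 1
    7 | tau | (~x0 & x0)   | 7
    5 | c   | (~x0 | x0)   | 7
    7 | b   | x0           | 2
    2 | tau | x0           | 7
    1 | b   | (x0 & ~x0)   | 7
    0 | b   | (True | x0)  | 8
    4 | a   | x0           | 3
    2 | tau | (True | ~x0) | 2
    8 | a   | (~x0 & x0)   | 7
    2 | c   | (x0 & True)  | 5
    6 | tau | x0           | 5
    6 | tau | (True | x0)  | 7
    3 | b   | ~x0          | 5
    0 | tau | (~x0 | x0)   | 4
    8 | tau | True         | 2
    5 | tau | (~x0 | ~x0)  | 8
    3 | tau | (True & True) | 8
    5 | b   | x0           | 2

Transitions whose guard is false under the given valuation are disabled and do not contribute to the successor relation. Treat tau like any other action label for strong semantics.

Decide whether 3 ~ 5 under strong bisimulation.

Answer: NOT BISIMILAR

Trace:
Compute ~ classes (split until stable):
  π0 = {{0,1,2,3,4,5,6,7,8}}
  π1 = {{0,7},{1,2},{3,6,8},{4},{5}}
  π2 = {{0},{1},{2},{3},{4},{5},{6},{7},{8}}
stable after 3 split(s): 9 block(s)
[3]={3}  [5]={5}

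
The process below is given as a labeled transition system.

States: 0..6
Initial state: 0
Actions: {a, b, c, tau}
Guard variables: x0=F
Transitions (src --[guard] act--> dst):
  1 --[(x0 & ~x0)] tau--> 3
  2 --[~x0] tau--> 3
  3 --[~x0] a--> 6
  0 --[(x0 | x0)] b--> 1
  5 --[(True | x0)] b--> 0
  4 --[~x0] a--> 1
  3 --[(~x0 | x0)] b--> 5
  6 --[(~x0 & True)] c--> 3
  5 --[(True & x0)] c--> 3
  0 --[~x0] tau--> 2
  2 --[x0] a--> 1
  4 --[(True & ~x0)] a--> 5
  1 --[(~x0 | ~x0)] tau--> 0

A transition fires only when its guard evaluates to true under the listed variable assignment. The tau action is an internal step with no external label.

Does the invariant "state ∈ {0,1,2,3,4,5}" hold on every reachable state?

Answer: INVARIANT VIOLATED at state 6

Trace:
Allowed set {0,1,2,3,4,5}
R = {0,2,3,5,6}
  0: ✓
  2: ✓
  3: ✓
  5: ✓
  6: VIOLATES
witness against invariant: tau·tau·a → 6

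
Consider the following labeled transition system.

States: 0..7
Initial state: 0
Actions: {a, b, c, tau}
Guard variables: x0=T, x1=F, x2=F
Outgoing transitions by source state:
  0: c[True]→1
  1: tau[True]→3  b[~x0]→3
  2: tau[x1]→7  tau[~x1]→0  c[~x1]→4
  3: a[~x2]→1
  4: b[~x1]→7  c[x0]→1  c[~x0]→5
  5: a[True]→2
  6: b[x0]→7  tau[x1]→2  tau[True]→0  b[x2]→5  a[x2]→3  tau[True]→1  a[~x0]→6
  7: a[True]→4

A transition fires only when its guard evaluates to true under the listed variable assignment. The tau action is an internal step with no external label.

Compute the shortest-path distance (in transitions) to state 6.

Answer: UNREACHABLE

Analysis:
BFS to 6:
  L0 = {0}
  L1 = {1}
  L2 = {3}
6 never appears.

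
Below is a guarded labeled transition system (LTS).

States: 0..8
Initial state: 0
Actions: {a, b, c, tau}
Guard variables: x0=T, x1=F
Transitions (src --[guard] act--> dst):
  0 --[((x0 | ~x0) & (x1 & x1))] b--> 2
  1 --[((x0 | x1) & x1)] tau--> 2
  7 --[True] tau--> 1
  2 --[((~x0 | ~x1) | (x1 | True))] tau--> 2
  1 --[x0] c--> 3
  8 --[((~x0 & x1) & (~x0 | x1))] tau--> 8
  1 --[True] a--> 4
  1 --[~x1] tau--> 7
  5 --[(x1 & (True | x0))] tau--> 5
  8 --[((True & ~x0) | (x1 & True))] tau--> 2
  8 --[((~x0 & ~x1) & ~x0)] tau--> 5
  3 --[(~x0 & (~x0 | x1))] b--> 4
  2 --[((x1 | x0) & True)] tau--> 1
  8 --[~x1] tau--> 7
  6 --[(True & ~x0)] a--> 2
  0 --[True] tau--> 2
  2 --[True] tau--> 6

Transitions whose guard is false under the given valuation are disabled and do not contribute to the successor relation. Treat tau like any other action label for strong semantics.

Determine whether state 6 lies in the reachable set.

9 transition(s) survive guard evaluation.
depth 0: {0}
depth 1: {2}  now seen {0,2}
depth 2: {1,6}  now seen {0,1,2,6}
depth 3: {3,4,7}  now seen {0,1,2,3,4,6,7}
Reach set: {0,1,2,3,4,6,7}
trace reaching 6: tau·tau

Answer: REACHABLE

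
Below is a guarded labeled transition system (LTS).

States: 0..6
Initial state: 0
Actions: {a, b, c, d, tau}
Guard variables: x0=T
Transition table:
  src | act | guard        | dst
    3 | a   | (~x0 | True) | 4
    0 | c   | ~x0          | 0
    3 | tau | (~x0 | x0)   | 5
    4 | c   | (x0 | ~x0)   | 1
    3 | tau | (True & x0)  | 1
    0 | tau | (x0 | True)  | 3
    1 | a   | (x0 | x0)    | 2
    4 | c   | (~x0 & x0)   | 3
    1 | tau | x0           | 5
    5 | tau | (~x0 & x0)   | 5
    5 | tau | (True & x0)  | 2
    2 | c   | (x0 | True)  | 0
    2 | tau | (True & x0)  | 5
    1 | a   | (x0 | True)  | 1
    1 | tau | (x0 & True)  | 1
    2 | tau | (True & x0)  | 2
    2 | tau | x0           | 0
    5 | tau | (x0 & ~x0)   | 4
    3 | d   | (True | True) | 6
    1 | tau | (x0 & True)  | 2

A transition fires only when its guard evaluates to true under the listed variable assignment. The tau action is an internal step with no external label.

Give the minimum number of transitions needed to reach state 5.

Answer: 2

Working:
Layered search for 5:
  Layer 0: {0}
  Layer 1: {3}
  Layer 2: {1,4,5,6}
depth(5)=2, e.g. tau·tau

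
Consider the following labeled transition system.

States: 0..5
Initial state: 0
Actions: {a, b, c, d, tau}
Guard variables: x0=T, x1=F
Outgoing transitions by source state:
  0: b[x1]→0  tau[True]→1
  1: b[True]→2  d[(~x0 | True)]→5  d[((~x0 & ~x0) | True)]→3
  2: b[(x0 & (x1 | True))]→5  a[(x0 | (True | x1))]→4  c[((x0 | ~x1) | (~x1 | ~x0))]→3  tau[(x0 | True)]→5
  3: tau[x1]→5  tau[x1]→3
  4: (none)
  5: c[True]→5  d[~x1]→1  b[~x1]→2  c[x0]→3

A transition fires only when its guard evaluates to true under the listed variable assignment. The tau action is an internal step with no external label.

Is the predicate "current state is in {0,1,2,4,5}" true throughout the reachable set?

Answer: INVARIANT VIOLATED at state 3

Working:
Safe = {0,1,2,4,5}
Reachable = {0,1,2,3,4,5}
  0: ok
  1: ok
  2: ok
  3: ✗ unsafe
  4: ok
  5: ok
witness against invariant: tau·d → 3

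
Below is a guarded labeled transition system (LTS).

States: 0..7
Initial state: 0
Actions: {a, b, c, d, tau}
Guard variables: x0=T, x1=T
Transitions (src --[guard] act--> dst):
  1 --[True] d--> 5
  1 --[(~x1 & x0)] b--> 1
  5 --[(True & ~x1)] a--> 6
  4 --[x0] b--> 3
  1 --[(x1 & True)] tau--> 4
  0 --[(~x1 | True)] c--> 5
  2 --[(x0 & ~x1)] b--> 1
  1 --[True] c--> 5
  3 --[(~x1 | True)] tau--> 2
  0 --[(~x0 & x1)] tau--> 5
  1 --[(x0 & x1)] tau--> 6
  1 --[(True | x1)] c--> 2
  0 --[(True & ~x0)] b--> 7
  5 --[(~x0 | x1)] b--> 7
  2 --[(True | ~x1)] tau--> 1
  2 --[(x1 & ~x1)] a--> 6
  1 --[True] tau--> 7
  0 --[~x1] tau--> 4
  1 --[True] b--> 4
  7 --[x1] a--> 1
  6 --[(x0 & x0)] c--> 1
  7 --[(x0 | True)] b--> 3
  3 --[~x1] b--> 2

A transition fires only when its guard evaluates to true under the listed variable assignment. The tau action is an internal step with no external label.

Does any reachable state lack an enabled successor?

Reachable = {0,1,2,3,4,5,6,7}
  0: c→5  [deg 1]
  1: b→4  c→2  c→5  d→5  tau→4  tau→6  tau→7  [deg 7]
  2: tau→1  [deg 1]
  3: tau→2  [deg 1]
  4: b→3  [deg 1]
  5: b→7  [deg 1]
  6: c→1  [deg 1]
  7: a→1  b→3  [deg 2]

Answer: DEADLOCK-FREE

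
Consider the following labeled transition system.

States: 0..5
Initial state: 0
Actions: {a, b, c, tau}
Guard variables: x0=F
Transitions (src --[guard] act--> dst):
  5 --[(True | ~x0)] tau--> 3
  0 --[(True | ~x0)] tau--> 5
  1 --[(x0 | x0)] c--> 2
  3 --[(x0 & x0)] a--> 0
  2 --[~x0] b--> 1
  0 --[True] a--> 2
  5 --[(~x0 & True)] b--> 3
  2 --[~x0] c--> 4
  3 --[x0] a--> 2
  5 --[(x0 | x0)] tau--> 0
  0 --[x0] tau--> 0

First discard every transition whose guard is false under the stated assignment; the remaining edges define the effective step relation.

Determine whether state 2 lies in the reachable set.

Answer: REACHABLE

Trace:
After dropping false guards: 6 live edges.
depth 0: {0}
depth 1: {2,5}  total {0,2,5}
depth 2: {1,3,4}  total {0,1,2,3,4,5}
R = {0,1,2,3,4,5}
trace reaching 2: a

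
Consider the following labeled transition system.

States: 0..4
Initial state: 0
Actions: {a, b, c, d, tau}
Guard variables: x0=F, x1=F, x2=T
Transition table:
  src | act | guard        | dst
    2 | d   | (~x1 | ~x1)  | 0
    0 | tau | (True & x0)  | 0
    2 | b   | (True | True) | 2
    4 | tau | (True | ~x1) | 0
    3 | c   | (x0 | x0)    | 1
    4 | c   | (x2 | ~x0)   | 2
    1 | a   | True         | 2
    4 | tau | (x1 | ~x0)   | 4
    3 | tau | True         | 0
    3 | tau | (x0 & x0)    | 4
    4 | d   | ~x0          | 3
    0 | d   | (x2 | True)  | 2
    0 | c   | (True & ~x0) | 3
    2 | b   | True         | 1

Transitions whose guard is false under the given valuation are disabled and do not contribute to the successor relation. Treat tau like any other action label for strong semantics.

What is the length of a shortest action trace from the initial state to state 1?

BFS to 1:
  Layer 0: {0}
  Layer 1: {2,3}
  Layer 2: {1}
1 enters at depth 2; path d·b

Answer: 2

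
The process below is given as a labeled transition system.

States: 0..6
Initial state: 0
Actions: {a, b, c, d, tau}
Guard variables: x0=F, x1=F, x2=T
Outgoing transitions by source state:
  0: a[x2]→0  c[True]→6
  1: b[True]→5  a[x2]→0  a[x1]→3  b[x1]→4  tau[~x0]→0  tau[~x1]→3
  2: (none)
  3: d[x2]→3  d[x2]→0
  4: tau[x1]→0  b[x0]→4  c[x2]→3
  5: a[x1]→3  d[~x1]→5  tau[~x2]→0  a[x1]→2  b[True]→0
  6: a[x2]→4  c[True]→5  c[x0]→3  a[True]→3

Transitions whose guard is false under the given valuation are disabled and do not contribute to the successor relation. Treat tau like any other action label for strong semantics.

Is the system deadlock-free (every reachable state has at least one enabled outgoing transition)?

Answer: DEADLOCK-FREE

Trace:
Reachable = {0,3,4,5,6}
  0: a→0  c→6  [2 exit(s)]
  3: d→0  d→3  [2 exit(s)]
  4: c→3  [1 exit(s)]
  5: b→0  d→5  [2 exit(s)]
  6: a→3  a→4  c→5  [3 exit(s)]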